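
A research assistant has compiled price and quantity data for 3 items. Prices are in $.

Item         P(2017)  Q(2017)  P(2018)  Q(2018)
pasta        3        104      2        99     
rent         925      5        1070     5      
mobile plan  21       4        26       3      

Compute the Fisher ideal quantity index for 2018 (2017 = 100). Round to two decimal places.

Laspeyres component (base-period weights):
ΣP(2017)Q(2018) = 3×99 + 925×5 + 21×3 = 297 + 4625 + 63 = 4985
ΣP(2017)Q(2017) = 3×104 + 925×5 + 21×4 = 312 + 4625 + 84 = 5021
L = 4985 / 5021 × 100 = 99.2830
Paasche component (current-period weights):
ΣP(2018)Q(2018) = 2×99 + 1070×5 + 26×3 = 198 + 5350 + 78 = 5626
ΣP(2018)Q(2017) = 2×104 + 1070×5 + 26×4 = 208 + 5350 + 104 = 5662
P = 5626 / 5662 × 100 = 99.3642
Fisher = √(L × P) = √(99.2830 × 99.3642) = 99.3236

99.32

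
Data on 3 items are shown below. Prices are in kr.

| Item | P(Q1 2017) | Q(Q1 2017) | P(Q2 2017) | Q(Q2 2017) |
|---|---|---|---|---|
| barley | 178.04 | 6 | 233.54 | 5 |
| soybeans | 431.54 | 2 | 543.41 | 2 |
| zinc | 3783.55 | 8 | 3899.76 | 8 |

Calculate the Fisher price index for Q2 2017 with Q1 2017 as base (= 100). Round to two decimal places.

104.54

Laspeyres component (base-period weights):
ΣP(Q2 2017)Q(Q1 2017) = 233.54×6 + 543.41×2 + 3899.76×8 = 1401.24 + 1086.82 + 31198.08 = 33686.14
ΣP(Q1 2017)Q(Q1 2017) = 178.04×6 + 431.54×2 + 3783.55×8 = 1068.24 + 863.08 + 30268.4 = 32199.72
L = 33686.14 / 32199.72 × 100 = 104.6163
Paasche component (current-period weights):
ΣP(Q2 2017)Q(Q2 2017) = 233.54×5 + 543.41×2 + 3899.76×8 = 1167.7 + 1086.82 + 31198.08 = 33452.6
ΣP(Q1 2017)Q(Q2 2017) = 178.04×5 + 431.54×2 + 3783.55×8 = 890.2 + 863.08 + 30268.4 = 32021.68
P = 33452.6 / 32021.68 × 100 = 104.4686
Fisher = √(L × P) = √(104.6163 × 104.4686) = 104.5424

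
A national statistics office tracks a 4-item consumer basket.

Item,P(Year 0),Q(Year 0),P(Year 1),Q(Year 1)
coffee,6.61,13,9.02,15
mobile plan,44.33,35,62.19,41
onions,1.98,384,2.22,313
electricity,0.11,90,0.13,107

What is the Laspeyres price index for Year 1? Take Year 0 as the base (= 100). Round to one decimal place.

Laspeyres price index uses base-period quantities as weights.
ΣP(Year 1)·Q(Year 0) = 9.02×13 + 62.19×35 + 2.22×384 + 0.13×90 = 117.26 + 2176.65 + 852.48 + 11.7 = 3158.09
ΣP(Year 0)·Q(Year 0) = 6.61×13 + 44.33×35 + 1.98×384 + 0.11×90 = 85.93 + 1551.55 + 760.32 + 9.9 = 2407.7
Index = 3158.09 / 2407.7 × 100 = 131.1663

131.2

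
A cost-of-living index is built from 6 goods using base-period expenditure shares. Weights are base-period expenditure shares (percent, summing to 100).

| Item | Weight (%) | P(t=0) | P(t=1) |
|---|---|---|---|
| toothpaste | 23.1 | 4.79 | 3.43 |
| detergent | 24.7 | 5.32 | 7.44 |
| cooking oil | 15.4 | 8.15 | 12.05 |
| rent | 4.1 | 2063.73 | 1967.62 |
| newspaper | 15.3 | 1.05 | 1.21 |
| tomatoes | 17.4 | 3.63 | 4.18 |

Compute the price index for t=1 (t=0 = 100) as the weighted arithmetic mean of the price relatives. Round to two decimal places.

toothpaste: 23.1 × (3.43/4.79) = 23.1 × 0.716075 = 16.5413
detergent: 24.7 × (7.44/5.32) = 24.7 × 1.398496 = 34.5429
cooking oil: 15.4 × (12.05/8.15) = 15.4 × 1.478528 = 22.7693
rent: 4.1 × (1967.62/2063.73) = 4.1 × 0.953429 = 3.9091
newspaper: 15.3 × (1.21/1.05) = 15.3 × 1.152381 = 17.6314
tomatoes: 17.4 × (4.18/3.63) = 17.4 × 1.151515 = 20.0364
Index = Σ wᵢ·(p₁ᵢ/p₀ᵢ) = 16.5413 + 34.5429 + 22.7693 + 3.9091 + 17.6314 + 20.0364 = 115.4304

115.43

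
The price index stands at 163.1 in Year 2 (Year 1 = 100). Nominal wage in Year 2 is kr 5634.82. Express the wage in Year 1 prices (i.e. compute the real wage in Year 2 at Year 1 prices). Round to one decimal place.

3454.8

Real = Nominal ÷ (Index/100) = 5634.82 ÷ (163.1/100)
     = 5634.82 ÷ 1.631 = 3454.8253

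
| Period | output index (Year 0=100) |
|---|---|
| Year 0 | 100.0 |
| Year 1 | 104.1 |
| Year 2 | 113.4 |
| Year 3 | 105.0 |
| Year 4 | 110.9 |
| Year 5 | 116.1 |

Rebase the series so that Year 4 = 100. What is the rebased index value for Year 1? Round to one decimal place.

Rebased(Year 1) = 104.1 / 110.9 × 100 = 93.8683

93.9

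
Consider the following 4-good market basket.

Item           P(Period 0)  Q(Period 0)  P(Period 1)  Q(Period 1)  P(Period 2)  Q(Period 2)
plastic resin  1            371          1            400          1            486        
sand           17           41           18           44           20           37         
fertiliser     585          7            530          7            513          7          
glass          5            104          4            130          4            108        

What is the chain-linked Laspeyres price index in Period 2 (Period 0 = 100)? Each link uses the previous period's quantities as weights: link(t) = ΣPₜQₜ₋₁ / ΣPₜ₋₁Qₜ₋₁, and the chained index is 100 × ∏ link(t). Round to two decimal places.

Link Period 0→Period 1:
ΣP(Period 1)Q(Period 0) = 1×371 + 18×41 + 530×7 + 4×104 = 371 + 738 + 3710 + 416 = 5235
ΣP(Period 0)Q(Period 0) = 1×371 + 17×41 + 585×7 + 5×104 = 371 + 697 + 4095 + 520 = 5683
link = 5235/5683 = 0.921168
Link Period 1→Period 2:
ΣP(Period 2)Q(Period 1) = 1×400 + 20×44 + 513×7 + 4×130 = 400 + 880 + 3591 + 520 = 5391
ΣP(Period 1)Q(Period 1) = 1×400 + 18×44 + 530×7 + 4×130 = 400 + 792 + 3710 + 520 = 5422
link = 5391/5422 = 0.994283
Chained index = 100 × 0.921168 × 0.994283 = 91.5902

91.59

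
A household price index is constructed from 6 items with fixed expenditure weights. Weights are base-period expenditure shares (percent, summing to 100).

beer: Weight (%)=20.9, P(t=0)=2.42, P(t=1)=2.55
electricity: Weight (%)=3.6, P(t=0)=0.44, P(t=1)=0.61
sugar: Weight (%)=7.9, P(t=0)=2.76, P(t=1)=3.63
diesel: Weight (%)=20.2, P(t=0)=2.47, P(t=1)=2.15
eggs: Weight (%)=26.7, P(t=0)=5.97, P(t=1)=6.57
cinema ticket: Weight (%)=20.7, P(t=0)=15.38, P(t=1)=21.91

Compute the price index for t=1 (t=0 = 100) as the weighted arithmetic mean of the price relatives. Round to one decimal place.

113.9

beer: 20.9 × (2.55/2.42) = 20.9 × 1.053719 = 22.0227
electricity: 3.6 × (0.61/0.44) = 3.6 × 1.386364 = 4.9909
sugar: 7.9 × (3.63/2.76) = 7.9 × 1.315217 = 10.3902
diesel: 20.2 × (2.15/2.47) = 20.2 × 0.870445 = 17.5830
eggs: 26.7 × (6.57/5.97) = 26.7 × 1.100503 = 29.3834
cinema ticket: 20.7 × (21.91/15.38) = 20.7 × 1.424577 = 29.4888
Index = Σ wᵢ·(p₁ᵢ/p₀ᵢ) = 22.0227 + 4.9909 + 10.3902 + 17.5830 + 29.3834 + 29.4888 = 113.8590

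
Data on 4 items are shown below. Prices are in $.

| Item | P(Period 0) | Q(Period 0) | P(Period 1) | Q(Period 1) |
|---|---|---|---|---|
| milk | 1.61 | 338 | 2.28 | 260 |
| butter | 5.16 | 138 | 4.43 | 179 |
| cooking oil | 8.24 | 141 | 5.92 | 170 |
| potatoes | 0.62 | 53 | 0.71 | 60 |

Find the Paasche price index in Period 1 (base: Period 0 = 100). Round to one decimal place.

Paasche price index uses current-period quantities as weights.
ΣP(Period 1)·Q(Period 1) = 2.28×260 + 4.43×179 + 5.92×170 + 0.71×60 = 592.8 + 792.97 + 1006.4 + 42.6 = 2434.77
ΣP(Period 0)·Q(Period 1) = 1.61×260 + 5.16×179 + 8.24×170 + 0.62×60 = 418.6 + 923.64 + 1400.8 + 37.2 = 2780.24
Index = 2434.77 / 2780.24 × 100 = 87.5741

87.6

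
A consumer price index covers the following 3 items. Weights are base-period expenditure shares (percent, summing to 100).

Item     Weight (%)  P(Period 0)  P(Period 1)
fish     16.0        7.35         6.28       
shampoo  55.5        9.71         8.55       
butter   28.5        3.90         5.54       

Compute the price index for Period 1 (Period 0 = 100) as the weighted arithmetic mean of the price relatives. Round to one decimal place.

103.0

fish: 16.0 × (6.28/7.35) = 16.0 × 0.854422 = 13.6707
shampoo: 55.5 × (8.55/9.71) = 55.5 × 0.880536 = 48.8697
butter: 28.5 × (5.54/3.90) = 28.5 × 1.420513 = 40.4846
Index = Σ wᵢ·(p₁ᵢ/p₀ᵢ) = 13.6707 + 48.8697 + 40.4846 = 103.0251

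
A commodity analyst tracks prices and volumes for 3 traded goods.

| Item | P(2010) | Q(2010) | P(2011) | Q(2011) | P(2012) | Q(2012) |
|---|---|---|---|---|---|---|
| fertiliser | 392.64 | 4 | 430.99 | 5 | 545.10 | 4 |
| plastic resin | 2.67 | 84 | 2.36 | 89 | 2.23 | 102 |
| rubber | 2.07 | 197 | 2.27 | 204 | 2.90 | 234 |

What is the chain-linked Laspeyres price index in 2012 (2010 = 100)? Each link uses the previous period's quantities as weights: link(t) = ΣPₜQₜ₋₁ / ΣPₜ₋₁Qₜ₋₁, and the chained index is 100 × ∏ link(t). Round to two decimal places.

Link 2010→2011:
ΣP(2011)Q(2010) = 430.99×4 + 2.36×84 + 2.27×197 = 1723.96 + 198.24 + 447.19 = 2369.39
ΣP(2010)Q(2010) = 392.64×4 + 2.67×84 + 2.07×197 = 1570.56 + 224.28 + 407.79 = 2202.63
link = 2369.39/2202.63 = 1.075709
Link 2011→2012:
ΣP(2012)Q(2011) = 545.10×5 + 2.23×89 + 2.90×204 = 2725.5 + 198.47 + 591.6 = 3515.57
ΣP(2011)Q(2011) = 430.99×5 + 2.36×89 + 2.27×204 = 2154.95 + 210.04 + 463.08 = 2828.07
link = 3515.57/2828.07 = 1.243099
Chained index = 100 × 1.075709 × 1.243099 = 133.7213

133.72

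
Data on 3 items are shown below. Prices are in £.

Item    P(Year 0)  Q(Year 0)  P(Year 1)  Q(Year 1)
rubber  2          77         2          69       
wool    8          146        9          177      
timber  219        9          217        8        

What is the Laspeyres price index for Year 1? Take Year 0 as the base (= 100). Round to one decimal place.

103.9

Laspeyres price index uses base-period quantities as weights.
ΣP(Year 1)·Q(Year 0) = 2×77 + 9×146 + 217×9 = 154 + 1314 + 1953 = 3421
ΣP(Year 0)·Q(Year 0) = 2×77 + 8×146 + 219×9 = 154 + 1168 + 1971 = 3293
Index = 3421 / 3293 × 100 = 103.8870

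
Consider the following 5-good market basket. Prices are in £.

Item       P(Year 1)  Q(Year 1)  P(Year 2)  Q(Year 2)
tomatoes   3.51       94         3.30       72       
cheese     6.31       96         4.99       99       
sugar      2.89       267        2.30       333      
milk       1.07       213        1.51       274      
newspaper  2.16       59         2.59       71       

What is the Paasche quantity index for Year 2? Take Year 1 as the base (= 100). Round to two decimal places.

111.58

Paasche quantity index uses current-period prices as weights.
ΣP(Year 2)·Q(Year 2) = 3.30×72 + 4.99×99 + 2.30×333 + 1.51×274 + 2.59×71 = 237.6 + 494.01 + 765.9 + 413.74 + 183.89 = 2095.14
ΣP(Year 2)·Q(Year 1) = 3.30×94 + 4.99×96 + 2.30×267 + 1.51×213 + 2.59×59 = 310.2 + 479.04 + 614.1 + 321.63 + 152.81 = 1877.78
Index = 2095.14 / 1877.78 × 100 = 111.5754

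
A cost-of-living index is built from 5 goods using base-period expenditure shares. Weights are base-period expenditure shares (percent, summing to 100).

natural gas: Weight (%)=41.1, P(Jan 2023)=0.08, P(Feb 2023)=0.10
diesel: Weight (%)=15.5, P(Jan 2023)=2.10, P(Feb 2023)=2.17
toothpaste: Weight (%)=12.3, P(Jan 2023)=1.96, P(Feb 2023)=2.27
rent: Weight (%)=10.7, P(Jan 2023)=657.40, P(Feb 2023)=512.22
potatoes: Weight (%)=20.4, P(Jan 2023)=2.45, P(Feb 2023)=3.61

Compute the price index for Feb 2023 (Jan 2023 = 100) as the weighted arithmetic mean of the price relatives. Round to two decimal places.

natural gas: 41.1 × (0.10/0.08) = 41.1 × 1.250000 = 51.3750
diesel: 15.5 × (2.17/2.10) = 15.5 × 1.033333 = 16.0167
toothpaste: 12.3 × (2.27/1.96) = 12.3 × 1.158163 = 14.2454
rent: 10.7 × (512.22/657.40) = 10.7 × 0.779160 = 8.3370
potatoes: 20.4 × (3.61/2.45) = 20.4 × 1.473469 = 30.0588
Index = Σ wᵢ·(p₁ᵢ/p₀ᵢ) = 51.3750 + 16.0167 + 14.2454 + 8.3370 + 30.0588 = 120.0329

120.03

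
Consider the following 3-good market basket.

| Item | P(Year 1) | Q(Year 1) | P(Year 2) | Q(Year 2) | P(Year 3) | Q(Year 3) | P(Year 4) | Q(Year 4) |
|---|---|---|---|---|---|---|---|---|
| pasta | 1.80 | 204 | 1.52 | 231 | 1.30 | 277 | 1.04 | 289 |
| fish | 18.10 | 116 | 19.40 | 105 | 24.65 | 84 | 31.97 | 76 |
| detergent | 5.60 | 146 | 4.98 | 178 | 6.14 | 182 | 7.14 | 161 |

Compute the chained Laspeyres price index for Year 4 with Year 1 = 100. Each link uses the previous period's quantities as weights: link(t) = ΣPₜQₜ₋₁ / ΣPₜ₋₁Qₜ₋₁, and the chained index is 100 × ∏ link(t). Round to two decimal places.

146.57

Link Year 1→Year 2:
ΣP(Year 2)Q(Year 1) = 1.52×204 + 19.40×116 + 4.98×146 = 310.08 + 2250.4 + 727.08 = 3287.56
ΣP(Year 1)Q(Year 1) = 1.80×204 + 18.10×116 + 5.60×146 = 367.2 + 2099.6 + 817.6 = 3284.4
link = 3287.56/3284.4 = 1.000962
Link Year 2→Year 3:
ΣP(Year 3)Q(Year 2) = 1.30×231 + 24.65×105 + 6.14×178 = 300.3 + 2588.25 + 1092.92 = 3981.47
ΣP(Year 2)Q(Year 2) = 1.52×231 + 19.40×105 + 4.98×178 = 351.12 + 2037 + 886.44 = 3274.56
link = 3981.47/3274.56 = 1.215879
Link Year 3→Year 4:
ΣP(Year 4)Q(Year 3) = 1.04×277 + 31.97×84 + 7.14×182 = 288.08 + 2685.48 + 1299.48 = 4273.04
ΣP(Year 3)Q(Year 3) = 1.30×277 + 24.65×84 + 6.14×182 = 360.1 + 2070.6 + 1117.48 = 3548.18
link = 4273.04/3548.18 = 1.204291
Chained index = 100 × 1.000962 × 1.215879 × 1.204291 = 146.5681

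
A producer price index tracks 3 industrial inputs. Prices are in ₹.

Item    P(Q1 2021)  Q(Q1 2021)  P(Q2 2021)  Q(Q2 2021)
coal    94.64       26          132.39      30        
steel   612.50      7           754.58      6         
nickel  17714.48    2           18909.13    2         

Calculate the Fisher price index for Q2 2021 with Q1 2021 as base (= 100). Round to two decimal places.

110.39

Laspeyres component (base-period weights):
ΣP(Q2 2021)Q(Q1 2021) = 132.39×26 + 754.58×7 + 18909.13×2 = 3442.14 + 5282.06 + 37818.26 = 46542.46
ΣP(Q1 2021)Q(Q1 2021) = 94.64×26 + 612.50×7 + 17714.48×2 = 2460.64 + 4287.5 + 35428.96 = 42177.1
L = 46542.46 / 42177.1 × 100 = 110.3501
Paasche component (current-period weights):
ΣP(Q2 2021)Q(Q2 2021) = 132.39×30 + 754.58×6 + 18909.13×2 = 3971.7 + 4527.48 + 37818.26 = 46317.44
ΣP(Q1 2021)Q(Q2 2021) = 94.64×30 + 612.50×6 + 17714.48×2 = 2839.2 + 3675 + 35428.96 = 41943.16
P = 46317.44 / 41943.16 × 100 = 110.4291
Fisher = √(L × P) = √(110.3501 × 110.4291) = 110.3896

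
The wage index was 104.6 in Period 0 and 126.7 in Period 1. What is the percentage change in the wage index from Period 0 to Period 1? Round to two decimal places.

21.13%

Change = (126.7 − 104.6) / 104.6 × 100
       = 22.1 / 104.6 × 100 = 21.1281%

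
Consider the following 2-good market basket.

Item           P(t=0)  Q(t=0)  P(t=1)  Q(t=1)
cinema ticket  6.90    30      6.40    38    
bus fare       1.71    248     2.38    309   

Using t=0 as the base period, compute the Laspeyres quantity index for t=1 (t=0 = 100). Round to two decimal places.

Laspeyres quantity index uses base-period prices as weights.
ΣP(t=0)·Q(t=1) = 6.90×38 + 1.71×309 = 262.2 + 528.39 = 790.59
ΣP(t=0)·Q(t=0) = 6.90×30 + 1.71×248 = 207 + 424.08 = 631.08
Index = 790.59 / 631.08 × 100 = 125.2757

125.28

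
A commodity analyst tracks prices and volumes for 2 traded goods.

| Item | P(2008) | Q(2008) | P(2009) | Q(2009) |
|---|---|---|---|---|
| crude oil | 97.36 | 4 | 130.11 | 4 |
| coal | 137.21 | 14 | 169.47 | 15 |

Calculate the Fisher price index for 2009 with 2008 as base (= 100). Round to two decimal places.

Laspeyres component (base-period weights):
ΣP(2009)Q(2008) = 130.11×4 + 169.47×14 = 520.44 + 2372.58 = 2893.02
ΣP(2008)Q(2008) = 97.36×4 + 137.21×14 = 389.44 + 1920.94 = 2310.38
L = 2893.02 / 2310.38 × 100 = 125.2184
Paasche component (current-period weights):
ΣP(2009)Q(2009) = 130.11×4 + 169.47×15 = 520.44 + 2542.05 = 3062.49
ΣP(2008)Q(2009) = 97.36×4 + 137.21×15 = 389.44 + 2058.15 = 2447.59
P = 3062.49 / 2447.59 × 100 = 125.1227
Fisher = √(L × P) = √(125.2184 × 125.1227) = 125.1705

125.17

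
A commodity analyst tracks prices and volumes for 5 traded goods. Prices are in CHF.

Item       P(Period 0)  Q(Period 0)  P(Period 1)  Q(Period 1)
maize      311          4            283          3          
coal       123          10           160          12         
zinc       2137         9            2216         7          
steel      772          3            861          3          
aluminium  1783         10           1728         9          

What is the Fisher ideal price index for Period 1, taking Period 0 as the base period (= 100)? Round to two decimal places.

Laspeyres component (base-period weights):
ΣP(Period 1)Q(Period 0) = 283×4 + 160×10 + 2216×9 + 861×3 + 1728×10 = 1132 + 1600 + 19944 + 2583 + 17280 = 42539
ΣP(Period 0)Q(Period 0) = 311×4 + 123×10 + 2137×9 + 772×3 + 1783×10 = 1244 + 1230 + 19233 + 2316 + 17830 = 41853
L = 42539 / 41853 × 100 = 101.6391
Paasche component (current-period weights):
ΣP(Period 1)Q(Period 1) = 283×3 + 160×12 + 2216×7 + 861×3 + 1728×9 = 849 + 1920 + 15512 + 2583 + 15552 = 36416
ΣP(Period 0)Q(Period 1) = 311×3 + 123×12 + 2137×7 + 772×3 + 1783×9 = 933 + 1476 + 14959 + 2316 + 16047 = 35731
P = 36416 / 35731 × 100 = 101.9171
Fisher = √(L × P) = √(101.6391 × 101.9171) = 101.7780

101.78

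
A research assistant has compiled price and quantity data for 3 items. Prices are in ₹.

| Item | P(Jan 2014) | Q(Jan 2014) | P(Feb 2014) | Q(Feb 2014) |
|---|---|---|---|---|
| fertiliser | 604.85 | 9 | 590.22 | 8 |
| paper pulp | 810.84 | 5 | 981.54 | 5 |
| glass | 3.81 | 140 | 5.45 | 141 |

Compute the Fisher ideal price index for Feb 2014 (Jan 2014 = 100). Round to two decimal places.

Laspeyres component (base-period weights):
ΣP(Feb 2014)Q(Jan 2014) = 590.22×9 + 981.54×5 + 5.45×140 = 5311.98 + 4907.7 + 763 = 10982.68
ΣP(Jan 2014)Q(Jan 2014) = 604.85×9 + 810.84×5 + 3.81×140 = 5443.65 + 4054.2 + 533.4 = 10031.25
L = 10982.68 / 10031.25 × 100 = 109.4847
Paasche component (current-period weights):
ΣP(Feb 2014)Q(Feb 2014) = 590.22×8 + 981.54×5 + 5.45×141 = 4721.76 + 4907.7 + 768.45 = 10397.91
ΣP(Jan 2014)Q(Feb 2014) = 604.85×8 + 810.84×5 + 3.81×141 = 4838.8 + 4054.2 + 537.21 = 9430.21
P = 10397.91 / 9430.21 × 100 = 110.2617
Fisher = √(L × P) = √(109.4847 × 110.2617) = 109.8725

109.87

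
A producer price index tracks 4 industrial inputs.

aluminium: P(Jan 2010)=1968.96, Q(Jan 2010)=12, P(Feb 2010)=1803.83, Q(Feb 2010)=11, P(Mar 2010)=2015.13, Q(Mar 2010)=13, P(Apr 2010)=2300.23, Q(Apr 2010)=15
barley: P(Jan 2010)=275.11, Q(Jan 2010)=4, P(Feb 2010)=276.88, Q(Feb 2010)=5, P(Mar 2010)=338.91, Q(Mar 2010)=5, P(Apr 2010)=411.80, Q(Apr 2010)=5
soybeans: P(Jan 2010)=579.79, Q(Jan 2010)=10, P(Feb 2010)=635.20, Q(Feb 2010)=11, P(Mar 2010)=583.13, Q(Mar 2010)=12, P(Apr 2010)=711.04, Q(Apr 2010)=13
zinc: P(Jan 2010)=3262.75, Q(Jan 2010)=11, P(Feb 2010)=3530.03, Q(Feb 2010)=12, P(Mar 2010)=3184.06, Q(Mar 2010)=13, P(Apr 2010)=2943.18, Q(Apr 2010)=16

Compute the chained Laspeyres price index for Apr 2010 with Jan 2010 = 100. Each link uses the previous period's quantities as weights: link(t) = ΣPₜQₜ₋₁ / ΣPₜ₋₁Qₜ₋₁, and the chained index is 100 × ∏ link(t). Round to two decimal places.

102.48

Link Jan 2010→Feb 2010:
ΣP(Feb 2010)Q(Jan 2010) = 1803.83×12 + 276.88×4 + 635.20×10 + 3530.03×11 = 21645.96 + 1107.52 + 6352 + 38830.33 = 67935.81
ΣP(Jan 2010)Q(Jan 2010) = 1968.96×12 + 275.11×4 + 579.79×10 + 3262.75×11 = 23627.52 + 1100.44 + 5797.9 + 35890.25 = 66416.11
link = 67935.81/66416.11 = 1.022881
Link Feb 2010→Mar 2010:
ΣP(Mar 2010)Q(Feb 2010) = 2015.13×11 + 338.91×5 + 583.13×11 + 3184.06×12 = 22166.43 + 1694.55 + 6414.43 + 38208.72 = 68484.13
ΣP(Feb 2010)Q(Feb 2010) = 1803.83×11 + 276.88×5 + 635.20×11 + 3530.03×12 = 19842.13 + 1384.4 + 6987.2 + 42360.36 = 70574.09
link = 68484.13/70574.09 = 0.970386
Link Mar 2010→Apr 2010:
ΣP(Apr 2010)Q(Mar 2010) = 2300.23×13 + 411.80×5 + 711.04×12 + 2943.18×13 = 29902.99 + 2059 + 8532.48 + 38261.34 = 78755.81
ΣP(Mar 2010)Q(Mar 2010) = 2015.13×13 + 338.91×5 + 583.13×12 + 3184.06×13 = 26196.69 + 1694.55 + 6997.56 + 41392.78 = 76281.58
link = 78755.81/76281.58 = 1.032435
Chained index = 100 × 1.022881 × 0.970386 × 1.032435 = 102.4785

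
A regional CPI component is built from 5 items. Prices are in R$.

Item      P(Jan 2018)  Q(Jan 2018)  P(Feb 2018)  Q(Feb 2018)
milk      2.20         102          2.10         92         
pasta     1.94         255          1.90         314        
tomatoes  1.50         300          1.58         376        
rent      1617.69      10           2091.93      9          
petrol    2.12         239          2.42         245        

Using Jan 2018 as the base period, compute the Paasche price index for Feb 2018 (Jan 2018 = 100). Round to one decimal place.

126.4

Paasche price index uses current-period quantities as weights.
ΣP(Feb 2018)·Q(Feb 2018) = 2.10×92 + 1.90×314 + 1.58×376 + 2091.93×9 + 2.42×245 = 193.2 + 596.6 + 594.08 + 18827.37 + 592.9 = 20804.15
ΣP(Jan 2018)·Q(Feb 2018) = 2.20×92 + 1.94×314 + 1.50×376 + 1617.69×9 + 2.12×245 = 202.4 + 609.16 + 564 + 14559.21 + 519.4 = 16454.17
Index = 20804.15 / 16454.17 × 100 = 126.4369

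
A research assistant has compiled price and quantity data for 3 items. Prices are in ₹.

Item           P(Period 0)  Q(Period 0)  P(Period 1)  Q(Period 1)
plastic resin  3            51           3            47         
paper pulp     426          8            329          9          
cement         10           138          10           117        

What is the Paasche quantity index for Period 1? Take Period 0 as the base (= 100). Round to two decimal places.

102.57

Paasche quantity index uses current-period prices as weights.
ΣP(Period 1)·Q(Period 1) = 3×47 + 329×9 + 10×117 = 141 + 2961 + 1170 = 4272
ΣP(Period 1)·Q(Period 0) = 3×51 + 329×8 + 10×138 = 153 + 2632 + 1380 = 4165
Index = 4272 / 4165 × 100 = 102.5690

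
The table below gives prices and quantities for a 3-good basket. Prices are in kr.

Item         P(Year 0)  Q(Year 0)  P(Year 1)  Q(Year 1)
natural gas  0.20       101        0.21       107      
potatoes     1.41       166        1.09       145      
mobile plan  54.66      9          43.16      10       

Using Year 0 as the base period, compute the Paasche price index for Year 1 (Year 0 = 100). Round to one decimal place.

Paasche price index uses current-period quantities as weights.
ΣP(Year 1)·Q(Year 1) = 0.21×107 + 1.09×145 + 43.16×10 = 22.47 + 158.05 + 431.6 = 612.12
ΣP(Year 0)·Q(Year 1) = 0.20×107 + 1.41×145 + 54.66×10 = 21.4 + 204.45 + 546.6 = 772.45
Index = 612.12 / 772.45 × 100 = 79.2440

79.2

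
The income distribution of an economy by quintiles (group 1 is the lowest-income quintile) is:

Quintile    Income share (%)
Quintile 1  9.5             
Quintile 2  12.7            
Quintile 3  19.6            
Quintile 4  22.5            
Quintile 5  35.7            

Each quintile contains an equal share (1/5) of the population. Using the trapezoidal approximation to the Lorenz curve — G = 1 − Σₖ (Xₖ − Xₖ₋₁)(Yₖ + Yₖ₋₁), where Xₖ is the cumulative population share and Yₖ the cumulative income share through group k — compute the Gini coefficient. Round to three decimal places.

Cumulative income shares Yₖ: 0.0950, 0.2220, 0.4180, 0.6430, 1.0000
Σ (Xₖ−Xₖ₋₁)(Yₖ+Yₖ₋₁) = (1/5)(0.0950+0.0000) + (1/5)(0.2220+0.0950) + (1/5)(0.4180+0.2220) + (1/5)(0.6430+0.4180) + (1/5)(1.0000+0.6430)
  = 0.0190 + 0.0634 + 0.1280 + 0.2122 + 0.3286 = 0.7512
G = 1 − 0.7512 = 0.2488

0.249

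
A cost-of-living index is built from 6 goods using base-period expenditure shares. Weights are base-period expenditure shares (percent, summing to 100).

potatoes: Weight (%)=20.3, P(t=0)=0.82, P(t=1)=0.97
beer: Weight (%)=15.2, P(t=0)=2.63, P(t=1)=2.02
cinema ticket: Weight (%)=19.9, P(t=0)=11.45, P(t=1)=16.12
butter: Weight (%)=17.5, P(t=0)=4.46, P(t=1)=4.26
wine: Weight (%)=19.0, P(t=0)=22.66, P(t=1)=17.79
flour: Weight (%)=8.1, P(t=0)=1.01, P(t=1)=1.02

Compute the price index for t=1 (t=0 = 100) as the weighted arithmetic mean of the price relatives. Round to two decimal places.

103.52

potatoes: 20.3 × (0.97/0.82) = 20.3 × 1.182927 = 24.0134
beer: 15.2 × (2.02/2.63) = 15.2 × 0.768061 = 11.6745
cinema ticket: 19.9 × (16.12/11.45) = 19.9 × 1.407860 = 28.0164
butter: 17.5 × (4.26/4.46) = 17.5 × 0.955157 = 16.7152
wine: 19.0 × (17.79/22.66) = 19.0 × 0.785084 = 14.9166
flour: 8.1 × (1.02/1.01) = 8.1 × 1.009901 = 8.1802
Index = Σ wᵢ·(p₁ᵢ/p₀ᵢ) = 24.0134 + 11.6745 + 28.0164 + 16.7152 + 14.9166 + 8.1802 = 103.5164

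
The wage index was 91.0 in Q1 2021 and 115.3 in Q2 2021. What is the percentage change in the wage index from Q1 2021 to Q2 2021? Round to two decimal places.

26.70%

Change = (115.3 − 91.0) / 91.0 × 100
       = 24.3 / 91.0 × 100 = 26.7033%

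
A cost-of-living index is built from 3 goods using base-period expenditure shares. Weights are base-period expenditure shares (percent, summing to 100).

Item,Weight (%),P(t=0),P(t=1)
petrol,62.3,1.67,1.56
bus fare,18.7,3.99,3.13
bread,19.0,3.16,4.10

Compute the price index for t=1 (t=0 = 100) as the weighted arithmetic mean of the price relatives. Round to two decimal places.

97.52

petrol: 62.3 × (1.56/1.67) = 62.3 × 0.934132 = 58.1964
bus fare: 18.7 × (3.13/3.99) = 18.7 × 0.784461 = 14.6694
bread: 19.0 × (4.10/3.16) = 19.0 × 1.297468 = 24.6519
Index = Σ wᵢ·(p₁ᵢ/p₀ᵢ) = 58.1964 + 14.6694 + 24.6519 = 97.5177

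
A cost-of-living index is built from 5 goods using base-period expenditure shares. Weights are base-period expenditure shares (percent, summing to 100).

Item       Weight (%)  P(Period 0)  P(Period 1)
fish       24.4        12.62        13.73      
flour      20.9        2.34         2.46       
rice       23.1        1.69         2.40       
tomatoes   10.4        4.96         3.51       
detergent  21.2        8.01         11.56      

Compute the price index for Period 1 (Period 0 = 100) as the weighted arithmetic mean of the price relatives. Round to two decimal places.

119.28

fish: 24.4 × (13.73/12.62) = 24.4 × 1.087956 = 26.5461
flour: 20.9 × (2.46/2.34) = 20.9 × 1.051282 = 21.9718
rice: 23.1 × (2.40/1.69) = 23.1 × 1.420118 = 32.8047
tomatoes: 10.4 × (3.51/4.96) = 10.4 × 0.707661 = 7.3597
detergent: 21.2 × (11.56/8.01) = 21.2 × 1.443196 = 30.5958
Index = Σ wᵢ·(p₁ᵢ/p₀ᵢ) = 26.5461 + 21.9718 + 32.8047 + 7.3597 + 30.5958 = 119.2781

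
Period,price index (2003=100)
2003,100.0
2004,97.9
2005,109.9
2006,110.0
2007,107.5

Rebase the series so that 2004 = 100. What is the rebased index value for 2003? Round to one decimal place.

102.1

Rebased(2003) = 100.0 / 97.9 × 100 = 102.1450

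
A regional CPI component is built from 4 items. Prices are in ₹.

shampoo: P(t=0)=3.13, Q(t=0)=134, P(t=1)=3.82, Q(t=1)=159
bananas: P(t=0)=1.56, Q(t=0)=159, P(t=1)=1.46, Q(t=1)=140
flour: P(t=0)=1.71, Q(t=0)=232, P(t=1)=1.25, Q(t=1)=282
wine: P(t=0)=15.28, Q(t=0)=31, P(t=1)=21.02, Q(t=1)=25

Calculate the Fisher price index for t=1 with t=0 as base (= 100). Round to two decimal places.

108.26

Laspeyres component (base-period weights):
ΣP(t=1)Q(t=0) = 3.82×134 + 1.46×159 + 1.25×232 + 21.02×31 = 511.88 + 232.14 + 290 + 651.62 = 1685.64
ΣP(t=0)Q(t=0) = 3.13×134 + 1.56×159 + 1.71×232 + 15.28×31 = 419.42 + 248.04 + 396.72 + 473.68 = 1537.86
L = 1685.64 / 1537.86 × 100 = 109.6095
Paasche component (current-period weights):
ΣP(t=1)Q(t=1) = 3.82×159 + 1.46×140 + 1.25×282 + 21.02×25 = 607.38 + 204.4 + 352.5 + 525.5 = 1689.78
ΣP(t=0)Q(t=1) = 3.13×159 + 1.56×140 + 1.71×282 + 15.28×25 = 497.67 + 218.4 + 482.22 + 382 = 1580.29
P = 1689.78 / 1580.29 × 100 = 106.9285
Fisher = √(L × P) = √(109.6095 × 106.9285) = 108.2607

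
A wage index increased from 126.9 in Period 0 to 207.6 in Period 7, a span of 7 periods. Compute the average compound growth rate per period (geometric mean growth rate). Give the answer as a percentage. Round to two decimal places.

Growth factor = (207.6/126.9)^(1/7) = (1.635934)^(1/7) = 1.072847
Growth rate = 1.072847 − 1 = 0.072847 = 7.2847%

7.28%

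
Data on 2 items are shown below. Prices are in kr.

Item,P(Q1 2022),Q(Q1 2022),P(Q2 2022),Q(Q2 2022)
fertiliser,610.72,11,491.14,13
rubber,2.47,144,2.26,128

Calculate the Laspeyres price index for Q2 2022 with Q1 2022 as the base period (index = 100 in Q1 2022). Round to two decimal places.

80.98

Laspeyres price index uses base-period quantities as weights.
ΣP(Q2 2022)·Q(Q1 2022) = 491.14×11 + 2.26×144 = 5402.54 + 325.44 = 5727.98
ΣP(Q1 2022)·Q(Q1 2022) = 610.72×11 + 2.47×144 = 6717.92 + 355.68 = 7073.6
Index = 5727.98 / 7073.6 × 100 = 80.9769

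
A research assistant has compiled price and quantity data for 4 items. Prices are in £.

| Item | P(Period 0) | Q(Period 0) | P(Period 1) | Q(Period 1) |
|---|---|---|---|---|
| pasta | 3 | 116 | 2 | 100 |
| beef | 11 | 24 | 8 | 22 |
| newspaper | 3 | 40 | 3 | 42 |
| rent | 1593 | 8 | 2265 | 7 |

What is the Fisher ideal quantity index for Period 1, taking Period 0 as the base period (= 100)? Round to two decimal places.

Laspeyres component (base-period weights):
ΣP(Period 0)Q(Period 1) = 3×100 + 11×22 + 3×42 + 1593×7 = 300 + 242 + 126 + 11151 = 11819
ΣP(Period 0)Q(Period 0) = 3×116 + 11×24 + 3×40 + 1593×8 = 348 + 264 + 120 + 12744 = 13476
L = 11819 / 13476 × 100 = 87.7041
Paasche component (current-period weights):
ΣP(Period 1)Q(Period 1) = 2×100 + 8×22 + 3×42 + 2265×7 = 200 + 176 + 126 + 15855 = 16357
ΣP(Period 1)Q(Period 0) = 2×116 + 8×24 + 3×40 + 2265×8 = 232 + 192 + 120 + 18120 = 18664
P = 16357 / 18664 × 100 = 87.6393
Fisher = √(L × P) = √(87.7041 × 87.6393) = 87.6717

87.67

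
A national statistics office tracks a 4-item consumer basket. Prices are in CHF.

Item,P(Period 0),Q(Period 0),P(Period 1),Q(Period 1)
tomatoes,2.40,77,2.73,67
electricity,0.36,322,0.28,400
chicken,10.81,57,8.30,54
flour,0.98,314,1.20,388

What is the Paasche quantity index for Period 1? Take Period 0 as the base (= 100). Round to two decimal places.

Paasche quantity index uses current-period prices as weights.
ΣP(Period 1)·Q(Period 1) = 2.73×67 + 0.28×400 + 8.30×54 + 1.20×388 = 182.91 + 112 + 448.2 + 465.6 = 1208.71
ΣP(Period 1)·Q(Period 0) = 2.73×77 + 0.28×322 + 8.30×57 + 1.20×314 = 210.21 + 90.16 + 473.1 + 376.8 = 1150.27
Index = 1208.71 / 1150.27 × 100 = 105.0805

105.08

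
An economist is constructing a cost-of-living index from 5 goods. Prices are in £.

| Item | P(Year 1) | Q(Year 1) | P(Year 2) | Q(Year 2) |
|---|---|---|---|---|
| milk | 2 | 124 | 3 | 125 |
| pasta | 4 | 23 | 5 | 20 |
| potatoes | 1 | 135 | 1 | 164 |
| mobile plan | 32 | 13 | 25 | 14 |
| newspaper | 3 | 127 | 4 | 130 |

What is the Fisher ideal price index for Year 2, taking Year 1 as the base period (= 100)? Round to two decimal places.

113.84

Laspeyres component (base-period weights):
ΣP(Year 2)Q(Year 1) = 3×124 + 5×23 + 1×135 + 25×13 + 4×127 = 372 + 115 + 135 + 325 + 508 = 1455
ΣP(Year 1)Q(Year 1) = 2×124 + 4×23 + 1×135 + 32×13 + 3×127 = 248 + 92 + 135 + 416 + 381 = 1272
L = 1455 / 1272 × 100 = 114.3868
Paasche component (current-period weights):
ΣP(Year 2)Q(Year 2) = 3×125 + 5×20 + 1×164 + 25×14 + 4×130 = 375 + 100 + 164 + 350 + 520 = 1509
ΣP(Year 1)Q(Year 2) = 2×125 + 4×20 + 1×164 + 32×14 + 3×130 = 250 + 80 + 164 + 448 + 390 = 1332
P = 1509 / 1332 × 100 = 113.2883
Fisher = √(L × P) = √(114.3868 × 113.2883) = 113.8362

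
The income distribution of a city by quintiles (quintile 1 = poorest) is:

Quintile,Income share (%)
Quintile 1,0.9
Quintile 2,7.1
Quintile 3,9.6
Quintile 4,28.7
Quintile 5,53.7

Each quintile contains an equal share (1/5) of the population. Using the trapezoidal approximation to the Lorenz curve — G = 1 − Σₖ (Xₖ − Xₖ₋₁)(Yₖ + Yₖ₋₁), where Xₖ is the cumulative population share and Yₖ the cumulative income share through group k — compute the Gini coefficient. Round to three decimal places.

0.509

Cumulative income shares Yₖ: 0.0090, 0.0800, 0.1760, 0.4630, 1.0000
Σ (Xₖ−Xₖ₋₁)(Yₖ+Yₖ₋₁) = (1/5)(0.0090+0.0000) + (1/5)(0.0800+0.0090) + (1/5)(0.1760+0.0800) + (1/5)(0.4630+0.1760) + (1/5)(1.0000+0.4630)
  = 0.0018 + 0.0178 + 0.0512 + 0.1278 + 0.2926 = 0.4912
G = 1 − 0.4912 = 0.5088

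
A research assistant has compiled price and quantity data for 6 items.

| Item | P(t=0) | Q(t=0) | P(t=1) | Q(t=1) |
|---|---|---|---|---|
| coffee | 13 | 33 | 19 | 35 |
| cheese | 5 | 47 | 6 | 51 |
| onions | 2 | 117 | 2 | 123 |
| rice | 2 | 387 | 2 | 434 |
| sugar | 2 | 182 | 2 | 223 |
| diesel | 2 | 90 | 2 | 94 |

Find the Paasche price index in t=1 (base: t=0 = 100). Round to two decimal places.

110.62

Paasche price index uses current-period quantities as weights.
ΣP(t=1)·Q(t=1) = 19×35 + 6×51 + 2×123 + 2×434 + 2×223 + 2×94 = 665 + 306 + 246 + 868 + 446 + 188 = 2719
ΣP(t=0)·Q(t=1) = 13×35 + 5×51 + 2×123 + 2×434 + 2×223 + 2×94 = 455 + 255 + 246 + 868 + 446 + 188 = 2458
Index = 2719 / 2458 × 100 = 110.6184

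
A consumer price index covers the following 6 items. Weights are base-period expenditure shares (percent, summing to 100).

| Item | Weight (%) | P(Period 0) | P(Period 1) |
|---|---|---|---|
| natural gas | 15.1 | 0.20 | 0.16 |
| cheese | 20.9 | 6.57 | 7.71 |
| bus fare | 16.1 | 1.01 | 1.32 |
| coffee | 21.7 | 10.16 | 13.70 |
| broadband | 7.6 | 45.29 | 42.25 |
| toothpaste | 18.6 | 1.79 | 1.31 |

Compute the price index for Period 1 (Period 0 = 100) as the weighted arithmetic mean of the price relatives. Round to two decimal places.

107.61

natural gas: 15.1 × (0.16/0.20) = 15.1 × 0.800000 = 12.0800
cheese: 20.9 × (7.71/6.57) = 20.9 × 1.173516 = 24.5265
bus fare: 16.1 × (1.32/1.01) = 16.1 × 1.306931 = 21.0416
coffee: 21.7 × (13.70/10.16) = 21.7 × 1.348425 = 29.2608
broadband: 7.6 × (42.25/45.29) = 7.6 × 0.932877 = 7.0899
toothpaste: 18.6 × (1.31/1.79) = 18.6 × 0.731844 = 13.6123
Index = Σ wᵢ·(p₁ᵢ/p₀ᵢ) = 12.0800 + 24.5265 + 21.0416 + 29.2608 + 7.0899 + 13.6123 = 107.6111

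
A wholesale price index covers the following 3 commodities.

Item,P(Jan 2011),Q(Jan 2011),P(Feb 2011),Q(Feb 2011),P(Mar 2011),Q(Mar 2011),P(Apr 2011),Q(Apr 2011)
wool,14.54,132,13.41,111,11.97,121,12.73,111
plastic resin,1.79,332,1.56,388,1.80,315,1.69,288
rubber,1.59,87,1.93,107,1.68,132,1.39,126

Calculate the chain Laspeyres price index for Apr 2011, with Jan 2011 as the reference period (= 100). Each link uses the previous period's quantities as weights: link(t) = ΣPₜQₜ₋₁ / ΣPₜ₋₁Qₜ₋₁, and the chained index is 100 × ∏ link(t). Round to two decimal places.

Link Jan 2011→Feb 2011:
ΣP(Feb 2011)Q(Jan 2011) = 13.41×132 + 1.56×332 + 1.93×87 = 1770.12 + 517.92 + 167.91 = 2455.95
ΣP(Jan 2011)Q(Jan 2011) = 14.54×132 + 1.79×332 + 1.59×87 = 1919.28 + 594.28 + 138.33 = 2651.89
link = 2455.95/2651.89 = 0.926113
Link Feb 2011→Mar 2011:
ΣP(Mar 2011)Q(Feb 2011) = 11.97×111 + 1.80×388 + 1.68×107 = 1328.67 + 698.4 + 179.76 = 2206.83
ΣP(Feb 2011)Q(Feb 2011) = 13.41×111 + 1.56×388 + 1.93×107 = 1488.51 + 605.28 + 206.51 = 2300.3
link = 2206.83/2300.3 = 0.959366
Link Mar 2011→Apr 2011:
ΣP(Apr 2011)Q(Mar 2011) = 12.73×121 + 1.69×315 + 1.39×132 = 1540.33 + 532.35 + 183.48 = 2256.16
ΣP(Mar 2011)Q(Mar 2011) = 11.97×121 + 1.80×315 + 1.68×132 = 1448.37 + 567 + 221.76 = 2237.13
link = 2256.16/2237.13 = 1.008506
Chained index = 100 × 0.926113 × 0.959366 × 1.008506 = 89.6039

89.60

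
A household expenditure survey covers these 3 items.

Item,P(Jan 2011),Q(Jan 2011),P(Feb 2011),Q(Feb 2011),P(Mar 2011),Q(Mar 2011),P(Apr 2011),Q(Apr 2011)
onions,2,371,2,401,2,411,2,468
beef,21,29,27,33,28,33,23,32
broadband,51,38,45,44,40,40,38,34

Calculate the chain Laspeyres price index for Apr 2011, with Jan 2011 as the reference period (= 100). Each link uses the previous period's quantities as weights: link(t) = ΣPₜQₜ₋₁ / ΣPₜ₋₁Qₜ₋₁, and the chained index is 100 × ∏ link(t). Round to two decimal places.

Link Jan 2011→Feb 2011:
ΣP(Feb 2011)Q(Jan 2011) = 2×371 + 27×29 + 45×38 = 742 + 783 + 1710 = 3235
ΣP(Jan 2011)Q(Jan 2011) = 2×371 + 21×29 + 51×38 = 742 + 609 + 1938 = 3289
link = 3235/3289 = 0.983582
Link Feb 2011→Mar 2011:
ΣP(Mar 2011)Q(Feb 2011) = 2×401 + 28×33 + 40×44 = 802 + 924 + 1760 = 3486
ΣP(Feb 2011)Q(Feb 2011) = 2×401 + 27×33 + 45×44 = 802 + 891 + 1980 = 3673
link = 3486/3673 = 0.949088
Link Mar 2011→Apr 2011:
ΣP(Apr 2011)Q(Mar 2011) = 2×411 + 23×33 + 38×40 = 822 + 759 + 1520 = 3101
ΣP(Mar 2011)Q(Mar 2011) = 2×411 + 28×33 + 40×40 = 822 + 924 + 1600 = 3346
link = 3101/3346 = 0.926778
Chained index = 100 × 0.983582 × 0.949088 × 0.926778 = 86.5153

86.52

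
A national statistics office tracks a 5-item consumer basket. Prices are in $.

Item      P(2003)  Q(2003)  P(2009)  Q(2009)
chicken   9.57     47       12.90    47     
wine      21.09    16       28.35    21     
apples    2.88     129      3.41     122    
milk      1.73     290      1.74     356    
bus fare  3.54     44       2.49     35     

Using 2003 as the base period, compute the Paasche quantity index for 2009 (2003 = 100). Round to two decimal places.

109.95

Paasche quantity index uses current-period prices as weights.
ΣP(2009)·Q(2009) = 12.90×47 + 28.35×21 + 3.41×122 + 1.74×356 + 2.49×35 = 606.3 + 595.35 + 416.02 + 619.44 + 87.15 = 2324.26
ΣP(2009)·Q(2003) = 12.90×47 + 28.35×16 + 3.41×129 + 1.74×290 + 2.49×44 = 606.3 + 453.6 + 439.89 + 504.6 + 109.56 = 2113.95
Index = 2324.26 / 2113.95 × 100 = 109.9487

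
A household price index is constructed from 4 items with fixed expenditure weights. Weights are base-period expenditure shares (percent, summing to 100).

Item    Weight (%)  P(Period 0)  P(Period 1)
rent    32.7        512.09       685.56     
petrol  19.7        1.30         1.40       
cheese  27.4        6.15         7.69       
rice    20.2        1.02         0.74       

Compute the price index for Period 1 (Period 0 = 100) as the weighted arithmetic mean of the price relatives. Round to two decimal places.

113.91

rent: 32.7 × (685.56/512.09) = 32.7 × 1.338749 = 43.7771
petrol: 19.7 × (1.40/1.30) = 19.7 × 1.076923 = 21.2154
cheese: 27.4 × (7.69/6.15) = 27.4 × 1.250407 = 34.2611
rice: 20.2 × (0.74/1.02) = 20.2 × 0.725490 = 14.6549
Index = Σ wᵢ·(p₁ᵢ/p₀ᵢ) = 43.7771 + 21.2154 + 34.2611 + 14.6549 = 113.9085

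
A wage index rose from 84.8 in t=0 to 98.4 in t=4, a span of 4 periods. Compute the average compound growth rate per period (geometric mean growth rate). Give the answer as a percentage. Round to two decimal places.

3.79%

Growth factor = (98.4/84.8)^(1/4) = (1.160377)^(1/4) = 1.037886
Growth rate = 1.037886 − 1 = 0.037886 = 3.7886%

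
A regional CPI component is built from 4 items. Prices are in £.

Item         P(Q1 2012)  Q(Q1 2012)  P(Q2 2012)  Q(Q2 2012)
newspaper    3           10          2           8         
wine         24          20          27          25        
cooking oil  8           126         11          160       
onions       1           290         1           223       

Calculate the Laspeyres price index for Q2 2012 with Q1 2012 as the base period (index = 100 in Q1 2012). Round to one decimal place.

Laspeyres price index uses base-period quantities as weights.
ΣP(Q2 2012)·Q(Q1 2012) = 2×10 + 27×20 + 11×126 + 1×290 = 20 + 540 + 1386 + 290 = 2236
ΣP(Q1 2012)·Q(Q1 2012) = 3×10 + 24×20 + 8×126 + 1×290 = 30 + 480 + 1008 + 290 = 1808
Index = 2236 / 1808 × 100 = 123.6726

123.7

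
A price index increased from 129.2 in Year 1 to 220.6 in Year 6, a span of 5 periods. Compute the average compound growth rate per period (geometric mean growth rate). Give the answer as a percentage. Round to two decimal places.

11.29%

Growth factor = (220.6/129.2)^(1/5) = (1.707430)^(1/5) = 1.112932
Growth rate = 1.112932 − 1 = 0.112932 = 11.2932%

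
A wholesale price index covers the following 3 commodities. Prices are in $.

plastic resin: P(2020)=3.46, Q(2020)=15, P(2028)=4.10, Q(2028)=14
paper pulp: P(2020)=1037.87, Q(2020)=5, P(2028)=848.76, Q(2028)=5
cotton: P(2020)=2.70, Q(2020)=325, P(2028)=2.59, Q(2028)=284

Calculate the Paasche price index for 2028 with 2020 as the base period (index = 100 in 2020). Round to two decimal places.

83.88

Paasche price index uses current-period quantities as weights.
ΣP(2028)·Q(2028) = 4.10×14 + 848.76×5 + 2.59×284 = 57.4 + 4243.8 + 735.56 = 5036.76
ΣP(2020)·Q(2028) = 3.46×14 + 1037.87×5 + 2.70×284 = 48.44 + 5189.35 + 766.8 = 6004.59
Index = 5036.76 / 6004.59 × 100 = 83.8818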